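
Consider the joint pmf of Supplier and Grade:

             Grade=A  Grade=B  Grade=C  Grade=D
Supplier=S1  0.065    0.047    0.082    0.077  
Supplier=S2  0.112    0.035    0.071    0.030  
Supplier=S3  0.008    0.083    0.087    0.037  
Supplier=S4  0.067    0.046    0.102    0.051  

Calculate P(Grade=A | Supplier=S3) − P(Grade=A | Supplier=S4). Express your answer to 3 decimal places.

P(Supplier=S3) = 0.008 + 0.083 + 0.087 + 0.037 = 0.215; P(Grade=A | Supplier=S3) = 0.008/0.215 = 0.0372.
P(Supplier=S4) = 0.067 + 0.046 + 0.102 + 0.051 = 0.266; P(Grade=A | Supplier=S4) = 0.067/0.266 = 0.2519.
Difference = -0.215.

-0.215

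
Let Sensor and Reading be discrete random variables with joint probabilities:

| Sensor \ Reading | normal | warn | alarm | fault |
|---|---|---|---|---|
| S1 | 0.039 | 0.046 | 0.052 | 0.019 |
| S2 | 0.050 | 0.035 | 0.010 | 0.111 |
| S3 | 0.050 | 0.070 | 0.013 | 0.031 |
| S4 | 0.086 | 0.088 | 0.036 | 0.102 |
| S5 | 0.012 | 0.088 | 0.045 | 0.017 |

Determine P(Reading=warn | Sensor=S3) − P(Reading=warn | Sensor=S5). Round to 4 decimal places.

-0.1164

P(Sensor=S3) = 0.050 + 0.070 + 0.013 + 0.031 = 0.164; P(Reading=warn | Sensor=S3) = 0.070/0.164 = 0.42683.
P(Sensor=S5) = 0.012 + 0.088 + 0.045 + 0.017 = 0.162; P(Reading=warn | Sensor=S5) = 0.088/0.162 = 0.54321.
Difference = -0.1164.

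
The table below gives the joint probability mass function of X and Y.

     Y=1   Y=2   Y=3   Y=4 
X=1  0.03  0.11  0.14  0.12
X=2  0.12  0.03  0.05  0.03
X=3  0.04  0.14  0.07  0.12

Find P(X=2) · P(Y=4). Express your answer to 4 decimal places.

0.0621

P(X=2) = 0.12 + 0.03 + 0.05 + 0.03 = 0.23.
P(Y=4) = 0.12 + 0.03 + 0.12 = 0.27.
Product: 0.23 × 0.27 = 0.0621.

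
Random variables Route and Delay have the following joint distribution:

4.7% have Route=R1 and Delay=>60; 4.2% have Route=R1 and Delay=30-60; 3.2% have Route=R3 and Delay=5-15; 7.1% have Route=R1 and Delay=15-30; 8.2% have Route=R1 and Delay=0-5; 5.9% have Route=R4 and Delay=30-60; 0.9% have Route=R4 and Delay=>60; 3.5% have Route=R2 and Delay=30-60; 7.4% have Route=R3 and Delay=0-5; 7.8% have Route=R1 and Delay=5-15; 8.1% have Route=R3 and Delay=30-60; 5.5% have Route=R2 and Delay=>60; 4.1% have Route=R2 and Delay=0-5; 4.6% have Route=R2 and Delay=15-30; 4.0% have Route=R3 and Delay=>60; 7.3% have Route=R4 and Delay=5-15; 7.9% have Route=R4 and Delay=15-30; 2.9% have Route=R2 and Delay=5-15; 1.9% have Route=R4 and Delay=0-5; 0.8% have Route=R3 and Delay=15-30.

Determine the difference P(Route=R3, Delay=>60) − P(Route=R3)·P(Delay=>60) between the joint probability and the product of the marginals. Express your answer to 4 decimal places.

P(Route=R3) = 0.074 + 0.032 + 0.008 + 0.081 + 0.040 = 0.235.
P(Delay=>60) = 0.047 + 0.055 + 0.040 + 0.009 = 0.151.
P(Route=R3, Delay=>60) − P(Route=R3)P(Delay=>60) = 0.040 − 0.235×0.151 = 0.0045.

0.0045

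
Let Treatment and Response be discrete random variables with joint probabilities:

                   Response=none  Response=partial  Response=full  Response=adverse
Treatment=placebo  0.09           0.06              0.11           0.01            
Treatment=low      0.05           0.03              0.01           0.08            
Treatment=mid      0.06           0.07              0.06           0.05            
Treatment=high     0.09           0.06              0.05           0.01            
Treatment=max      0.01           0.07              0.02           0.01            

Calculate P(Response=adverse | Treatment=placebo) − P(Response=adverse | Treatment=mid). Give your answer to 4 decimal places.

-0.1713

P(Treatment=placebo) = 0.09 + 0.06 + 0.11 + 0.01 = 0.27; P(Response=adverse | Treatment=placebo) = 0.01/0.27 = 0.03704.
P(Treatment=mid) = 0.06 + 0.07 + 0.06 + 0.05 = 0.24; P(Response=adverse | Treatment=mid) = 0.05/0.24 = 0.20833.
Difference = -0.1713.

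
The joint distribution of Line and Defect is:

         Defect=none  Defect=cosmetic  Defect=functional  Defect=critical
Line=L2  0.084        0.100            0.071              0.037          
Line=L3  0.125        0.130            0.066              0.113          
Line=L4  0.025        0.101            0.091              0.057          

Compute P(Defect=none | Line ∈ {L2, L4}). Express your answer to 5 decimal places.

P(Line=L2) = 0.084 + 0.100 + 0.071 + 0.037 = 0.292.
P(Line=L4) = 0.025 + 0.101 + 0.091 + 0.057 = 0.274.
P(Line ∈ {L2, L4}) = 0.292 + 0.274 = 0.566; P(Defect=none, Line ∈ {L2, L4}) = 0.084 + 0.025 = 0.109.
P(Defect=none | Line ∈ {L2, L4}) = 0.109/0.566 = 0.19258.

0.19258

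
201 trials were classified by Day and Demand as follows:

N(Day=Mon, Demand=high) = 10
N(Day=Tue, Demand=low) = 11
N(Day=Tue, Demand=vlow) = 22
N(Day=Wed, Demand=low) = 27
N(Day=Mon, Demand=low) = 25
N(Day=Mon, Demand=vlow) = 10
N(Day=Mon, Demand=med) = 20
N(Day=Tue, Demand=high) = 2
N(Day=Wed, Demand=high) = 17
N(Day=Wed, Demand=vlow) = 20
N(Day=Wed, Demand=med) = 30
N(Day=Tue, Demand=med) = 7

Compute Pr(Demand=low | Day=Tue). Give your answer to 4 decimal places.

0.2619

Total with Day=Tue: 22 + 11 + 7 + 2 = 42.
P(Demand=low | Day=Tue) = 11/42 = 0.2619.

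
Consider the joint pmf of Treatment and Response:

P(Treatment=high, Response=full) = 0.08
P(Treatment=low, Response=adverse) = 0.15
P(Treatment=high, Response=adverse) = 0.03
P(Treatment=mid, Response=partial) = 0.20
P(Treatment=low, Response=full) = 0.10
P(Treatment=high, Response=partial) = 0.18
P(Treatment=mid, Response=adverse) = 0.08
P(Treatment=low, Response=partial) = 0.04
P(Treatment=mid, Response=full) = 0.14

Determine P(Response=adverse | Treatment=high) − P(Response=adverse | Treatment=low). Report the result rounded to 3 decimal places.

P(Treatment=high) = 0.18 + 0.08 + 0.03 = 0.29; P(Response=adverse | Treatment=high) = 0.03/0.29 = 0.1034.
P(Treatment=low) = 0.04 + 0.10 + 0.15 = 0.29; P(Response=adverse | Treatment=low) = 0.15/0.29 = 0.5172.
Difference = -0.414.

-0.414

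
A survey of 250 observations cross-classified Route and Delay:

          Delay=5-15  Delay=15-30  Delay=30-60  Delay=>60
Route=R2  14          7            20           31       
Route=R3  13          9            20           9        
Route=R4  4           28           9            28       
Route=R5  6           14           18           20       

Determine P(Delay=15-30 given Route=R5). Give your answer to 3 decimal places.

Total with Route=R5: 6 + 14 + 18 + 20 = 58.
P(Delay=15-30 | Route=R5) = 14/58 = 0.241.

0.241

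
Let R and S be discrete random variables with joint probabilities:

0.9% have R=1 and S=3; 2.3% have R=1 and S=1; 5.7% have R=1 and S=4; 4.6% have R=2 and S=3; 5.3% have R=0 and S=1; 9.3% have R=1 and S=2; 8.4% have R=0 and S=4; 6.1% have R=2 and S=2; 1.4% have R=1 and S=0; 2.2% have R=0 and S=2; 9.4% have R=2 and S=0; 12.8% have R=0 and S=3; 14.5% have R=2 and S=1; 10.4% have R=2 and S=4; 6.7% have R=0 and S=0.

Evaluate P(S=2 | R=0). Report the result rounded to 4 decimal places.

P(R=0) = 0.067 + 0.053 + 0.022 + 0.128 + 0.084 = 0.354.
P(S=2 | R=0) = 0.022/0.354 = 0.0621.

0.0621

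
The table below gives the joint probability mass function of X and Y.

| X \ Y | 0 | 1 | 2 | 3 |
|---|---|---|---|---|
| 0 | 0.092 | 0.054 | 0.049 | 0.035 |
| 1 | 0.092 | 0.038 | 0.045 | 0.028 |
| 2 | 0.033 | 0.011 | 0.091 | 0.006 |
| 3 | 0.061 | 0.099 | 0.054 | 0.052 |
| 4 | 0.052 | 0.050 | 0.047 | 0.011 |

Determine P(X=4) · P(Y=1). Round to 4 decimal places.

0.0403

P(X=4) = 0.052 + 0.050 + 0.047 + 0.011 = 0.160.
P(Y=1) = 0.054 + 0.038 + 0.011 + 0.099 + 0.050 = 0.252.
Product: 0.160 × 0.252 = 0.0403.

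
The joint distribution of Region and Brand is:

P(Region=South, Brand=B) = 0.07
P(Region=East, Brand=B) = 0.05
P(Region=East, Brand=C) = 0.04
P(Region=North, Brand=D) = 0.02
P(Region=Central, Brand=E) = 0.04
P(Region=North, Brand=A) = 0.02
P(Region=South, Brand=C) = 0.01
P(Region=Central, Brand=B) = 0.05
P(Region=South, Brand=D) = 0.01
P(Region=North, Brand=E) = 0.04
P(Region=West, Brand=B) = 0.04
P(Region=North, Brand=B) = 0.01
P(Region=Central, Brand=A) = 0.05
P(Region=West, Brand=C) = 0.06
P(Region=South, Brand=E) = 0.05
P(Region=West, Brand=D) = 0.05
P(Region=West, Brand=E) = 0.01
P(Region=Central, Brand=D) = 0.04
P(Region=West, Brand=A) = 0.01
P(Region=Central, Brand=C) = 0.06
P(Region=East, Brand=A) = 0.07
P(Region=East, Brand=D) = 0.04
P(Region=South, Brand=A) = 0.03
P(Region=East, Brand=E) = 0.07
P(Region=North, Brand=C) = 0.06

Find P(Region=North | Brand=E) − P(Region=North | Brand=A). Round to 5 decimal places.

P(Brand=E) = 0.04 + 0.05 + 0.07 + 0.01 + 0.04 = 0.21; P(Region=North | Brand=E) = 0.04/0.21 = 0.190476.
P(Brand=A) = 0.02 + 0.03 + 0.07 + 0.01 + 0.05 = 0.18; P(Region=North | Brand=A) = 0.02/0.18 = 0.111111.
Difference = 0.07937.

0.07937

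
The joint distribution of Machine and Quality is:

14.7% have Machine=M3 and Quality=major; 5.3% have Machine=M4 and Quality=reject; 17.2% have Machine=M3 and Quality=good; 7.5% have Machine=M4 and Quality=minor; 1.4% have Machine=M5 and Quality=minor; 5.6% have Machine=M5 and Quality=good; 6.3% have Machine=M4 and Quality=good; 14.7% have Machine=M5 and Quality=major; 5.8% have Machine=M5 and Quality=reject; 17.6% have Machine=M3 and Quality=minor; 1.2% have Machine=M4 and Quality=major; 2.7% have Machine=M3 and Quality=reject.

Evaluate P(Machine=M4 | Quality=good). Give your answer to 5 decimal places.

P(Quality=good) = 0.172 + 0.063 + 0.056 = 0.291.
P(Machine=M4 | Quality=good) = 0.063/0.291 = 0.21649.

0.21649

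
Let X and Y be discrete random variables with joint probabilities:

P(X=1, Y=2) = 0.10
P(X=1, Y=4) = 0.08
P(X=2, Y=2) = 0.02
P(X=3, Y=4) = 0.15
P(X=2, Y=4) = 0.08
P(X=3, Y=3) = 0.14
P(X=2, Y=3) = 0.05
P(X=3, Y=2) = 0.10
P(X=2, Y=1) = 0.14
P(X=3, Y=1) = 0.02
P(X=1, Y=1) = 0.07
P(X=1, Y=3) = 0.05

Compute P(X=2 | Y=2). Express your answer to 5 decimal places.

P(Y=2) = 0.10 + 0.02 + 0.10 = 0.22.
P(X=2 | Y=2) = 0.02/0.22 = 0.09091.

0.09091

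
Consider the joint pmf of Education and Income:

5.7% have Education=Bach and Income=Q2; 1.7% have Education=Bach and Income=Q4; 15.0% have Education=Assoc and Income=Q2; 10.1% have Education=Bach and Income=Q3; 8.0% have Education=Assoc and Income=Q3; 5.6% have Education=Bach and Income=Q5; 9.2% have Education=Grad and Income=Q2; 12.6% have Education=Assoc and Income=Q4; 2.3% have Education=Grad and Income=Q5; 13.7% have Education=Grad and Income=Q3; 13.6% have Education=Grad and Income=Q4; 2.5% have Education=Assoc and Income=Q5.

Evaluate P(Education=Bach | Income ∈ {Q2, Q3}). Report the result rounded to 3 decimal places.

P(Income=Q2) = 0.150 + 0.057 + 0.092 = 0.299.
P(Income=Q3) = 0.080 + 0.101 + 0.137 = 0.318.
P(Income ∈ {Q2, Q3}) = 0.299 + 0.318 = 0.617; P(Education=Bach, Income ∈ {Q2, Q3}) = 0.057 + 0.101 = 0.158.
P(Education=Bach | Income ∈ {Q2, Q3}) = 0.158/0.617 = 0.256.

0.256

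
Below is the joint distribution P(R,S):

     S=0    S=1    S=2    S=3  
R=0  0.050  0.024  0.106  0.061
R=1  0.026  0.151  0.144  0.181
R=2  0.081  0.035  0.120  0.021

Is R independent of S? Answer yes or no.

no

P(R=1) = 0.502 and P(S=0) = 0.157, so their product is 0.07881, but P(R=1, S=0) = 0.026. Since these differ, R and S are not independent.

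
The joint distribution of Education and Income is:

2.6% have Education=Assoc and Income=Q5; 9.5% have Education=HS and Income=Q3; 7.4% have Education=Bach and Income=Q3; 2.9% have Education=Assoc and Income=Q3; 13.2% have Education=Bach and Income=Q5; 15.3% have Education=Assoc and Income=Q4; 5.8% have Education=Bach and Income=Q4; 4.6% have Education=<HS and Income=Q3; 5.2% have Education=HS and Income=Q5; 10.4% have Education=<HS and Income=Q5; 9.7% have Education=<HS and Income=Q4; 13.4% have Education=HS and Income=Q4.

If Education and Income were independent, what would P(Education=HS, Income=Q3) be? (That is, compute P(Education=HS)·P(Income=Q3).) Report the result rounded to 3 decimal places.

0.069

P(Education=HS) = 0.095 + 0.134 + 0.052 = 0.281.
P(Income=Q3) = 0.046 + 0.095 + 0.029 + 0.074 = 0.244.
Product: 0.281 × 0.244 = 0.069.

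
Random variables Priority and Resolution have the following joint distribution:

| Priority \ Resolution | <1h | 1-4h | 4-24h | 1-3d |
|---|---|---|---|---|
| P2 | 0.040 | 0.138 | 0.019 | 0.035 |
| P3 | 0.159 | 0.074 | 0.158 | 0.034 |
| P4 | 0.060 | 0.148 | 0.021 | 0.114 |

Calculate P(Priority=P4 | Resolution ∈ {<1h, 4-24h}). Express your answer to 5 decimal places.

0.17724

P(Resolution=<1h) = 0.040 + 0.159 + 0.060 = 0.259.
P(Resolution=4-24h) = 0.019 + 0.158 + 0.021 = 0.198.
P(Resolution ∈ {<1h, 4-24h}) = 0.259 + 0.198 = 0.457; P(Priority=P4, Resolution ∈ {<1h, 4-24h}) = 0.060 + 0.021 = 0.081.
P(Priority=P4 | Resolution ∈ {<1h, 4-24h}) = 0.081/0.457 = 0.17724.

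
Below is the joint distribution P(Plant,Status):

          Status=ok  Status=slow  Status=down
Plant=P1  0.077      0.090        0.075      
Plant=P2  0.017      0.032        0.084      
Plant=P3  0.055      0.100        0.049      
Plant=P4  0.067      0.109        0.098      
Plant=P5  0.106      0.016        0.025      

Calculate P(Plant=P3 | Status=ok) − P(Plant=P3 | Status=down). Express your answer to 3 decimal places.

P(Status=ok) = 0.077 + 0.017 + 0.055 + 0.067 + 0.106 = 0.322; P(Plant=P3 | Status=ok) = 0.055/0.322 = 0.1708.
P(Status=down) = 0.075 + 0.084 + 0.049 + 0.098 + 0.025 = 0.331; P(Plant=P3 | Status=down) = 0.049/0.331 = 0.1480.
Difference = 0.023.

0.023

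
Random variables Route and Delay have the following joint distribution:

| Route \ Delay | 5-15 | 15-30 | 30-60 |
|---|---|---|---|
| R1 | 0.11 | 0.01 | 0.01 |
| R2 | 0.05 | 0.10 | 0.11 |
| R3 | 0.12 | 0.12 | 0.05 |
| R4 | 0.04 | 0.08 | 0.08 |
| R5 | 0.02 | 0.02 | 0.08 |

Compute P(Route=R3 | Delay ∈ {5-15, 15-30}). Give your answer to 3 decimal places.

P(Delay=5-15) = 0.11 + 0.05 + 0.12 + 0.04 + 0.02 = 0.34.
P(Delay=15-30) = 0.01 + 0.10 + 0.12 + 0.08 + 0.02 = 0.33.
P(Delay ∈ {5-15, 15-30}) = 0.34 + 0.33 = 0.67; P(Route=R3, Delay ∈ {5-15, 15-30}) = 0.12 + 0.12 = 0.24.
P(Route=R3 | Delay ∈ {5-15, 15-30}) = 0.24/0.67 = 0.358.

0.358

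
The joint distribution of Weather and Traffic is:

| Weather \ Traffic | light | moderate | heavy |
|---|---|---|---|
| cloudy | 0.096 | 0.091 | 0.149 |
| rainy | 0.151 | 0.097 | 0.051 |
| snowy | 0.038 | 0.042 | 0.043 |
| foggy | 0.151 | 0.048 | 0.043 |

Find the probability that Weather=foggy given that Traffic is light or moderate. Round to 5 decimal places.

P(Traffic=light) = 0.096 + 0.151 + 0.038 + 0.151 = 0.436.
P(Traffic=moderate) = 0.091 + 0.097 + 0.042 + 0.048 = 0.278.
P(Traffic ∈ {light, moderate}) = 0.436 + 0.278 = 0.714; P(Weather=foggy, Traffic ∈ {light, moderate}) = 0.151 + 0.048 = 0.199.
P(Weather=foggy | Traffic ∈ {light, moderate}) = 0.199/0.714 = 0.27871.

0.27871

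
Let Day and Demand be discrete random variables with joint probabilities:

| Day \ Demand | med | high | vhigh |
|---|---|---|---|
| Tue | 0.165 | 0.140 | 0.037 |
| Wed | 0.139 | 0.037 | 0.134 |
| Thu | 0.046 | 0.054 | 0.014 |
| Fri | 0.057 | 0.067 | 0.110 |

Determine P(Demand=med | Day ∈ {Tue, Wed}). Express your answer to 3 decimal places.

0.466

P(Day=Tue) = 0.165 + 0.140 + 0.037 = 0.342.
P(Day=Wed) = 0.139 + 0.037 + 0.134 = 0.310.
P(Day ∈ {Tue, Wed}) = 0.342 + 0.310 = 0.652; P(Demand=med, Day ∈ {Tue, Wed}) = 0.165 + 0.139 = 0.304.
P(Demand=med | Day ∈ {Tue, Wed}) = 0.304/0.652 = 0.466.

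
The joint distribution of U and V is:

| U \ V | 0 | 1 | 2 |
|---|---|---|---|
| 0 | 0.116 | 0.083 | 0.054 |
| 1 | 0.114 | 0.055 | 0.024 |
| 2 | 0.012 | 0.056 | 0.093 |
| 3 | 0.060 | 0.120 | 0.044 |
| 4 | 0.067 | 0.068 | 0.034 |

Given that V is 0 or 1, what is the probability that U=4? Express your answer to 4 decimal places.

P(V=0) = 0.116 + 0.114 + 0.012 + 0.060 + 0.067 = 0.369.
P(V=1) = 0.083 + 0.055 + 0.056 + 0.120 + 0.068 = 0.382.
P(V ∈ {0, 1}) = 0.369 + 0.382 = 0.751; P(U=4, V ∈ {0, 1}) = 0.067 + 0.068 = 0.135.
P(U=4 | V ∈ {0, 1}) = 0.135/0.751 = 0.1798.

0.1798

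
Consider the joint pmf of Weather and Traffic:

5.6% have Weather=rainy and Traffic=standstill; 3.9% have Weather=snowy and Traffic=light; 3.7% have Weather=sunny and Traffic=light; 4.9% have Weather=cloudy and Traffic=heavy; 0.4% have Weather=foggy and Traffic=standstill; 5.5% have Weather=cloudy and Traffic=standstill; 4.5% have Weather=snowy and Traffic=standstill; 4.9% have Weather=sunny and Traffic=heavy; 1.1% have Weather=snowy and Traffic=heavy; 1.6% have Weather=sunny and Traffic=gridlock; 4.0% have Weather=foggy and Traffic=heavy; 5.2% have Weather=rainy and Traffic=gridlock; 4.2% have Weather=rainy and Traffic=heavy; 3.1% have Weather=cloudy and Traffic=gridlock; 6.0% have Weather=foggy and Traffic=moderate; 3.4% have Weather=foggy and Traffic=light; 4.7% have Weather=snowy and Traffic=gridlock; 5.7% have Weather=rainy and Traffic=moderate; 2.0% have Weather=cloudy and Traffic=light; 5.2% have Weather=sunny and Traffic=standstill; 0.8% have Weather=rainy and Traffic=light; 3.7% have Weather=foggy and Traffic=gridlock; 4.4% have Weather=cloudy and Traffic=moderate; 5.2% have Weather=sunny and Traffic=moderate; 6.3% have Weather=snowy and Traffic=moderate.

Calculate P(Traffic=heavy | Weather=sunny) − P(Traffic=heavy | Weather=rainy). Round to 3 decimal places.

0.043

P(Weather=sunny) = 0.037 + 0.052 + 0.049 + 0.016 + 0.052 = 0.206; P(Traffic=heavy | Weather=sunny) = 0.049/0.206 = 0.2379.
P(Weather=rainy) = 0.008 + 0.057 + 0.042 + 0.052 + 0.056 = 0.215; P(Traffic=heavy | Weather=rainy) = 0.042/0.215 = 0.1953.
Difference = 0.043.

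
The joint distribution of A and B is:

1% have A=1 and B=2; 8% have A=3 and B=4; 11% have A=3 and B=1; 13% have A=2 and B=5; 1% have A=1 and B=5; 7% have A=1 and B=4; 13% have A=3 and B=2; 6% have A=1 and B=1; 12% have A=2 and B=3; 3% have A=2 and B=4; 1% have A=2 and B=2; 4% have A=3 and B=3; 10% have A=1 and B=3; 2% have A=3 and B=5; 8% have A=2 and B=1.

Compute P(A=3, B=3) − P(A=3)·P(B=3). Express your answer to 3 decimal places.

-0.059

P(A=3) = 0.11 + 0.13 + 0.04 + 0.08 + 0.02 = 0.38.
P(B=3) = 0.10 + 0.12 + 0.04 = 0.26.
P(A=3, B=3) − P(A=3)P(B=3) = 0.04 − 0.38×0.26 = -0.059.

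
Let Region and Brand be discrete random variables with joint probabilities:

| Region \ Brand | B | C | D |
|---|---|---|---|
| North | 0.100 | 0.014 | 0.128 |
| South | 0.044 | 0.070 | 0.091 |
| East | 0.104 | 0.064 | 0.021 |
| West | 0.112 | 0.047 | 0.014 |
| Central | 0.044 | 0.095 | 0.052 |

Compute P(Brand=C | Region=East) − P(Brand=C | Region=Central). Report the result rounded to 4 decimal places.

-0.1588

P(Region=East) = 0.104 + 0.064 + 0.021 = 0.189; P(Brand=C | Region=East) = 0.064/0.189 = 0.33862.
P(Region=Central) = 0.044 + 0.095 + 0.052 = 0.191; P(Brand=C | Region=Central) = 0.095/0.191 = 0.49738.
Difference = -0.1588.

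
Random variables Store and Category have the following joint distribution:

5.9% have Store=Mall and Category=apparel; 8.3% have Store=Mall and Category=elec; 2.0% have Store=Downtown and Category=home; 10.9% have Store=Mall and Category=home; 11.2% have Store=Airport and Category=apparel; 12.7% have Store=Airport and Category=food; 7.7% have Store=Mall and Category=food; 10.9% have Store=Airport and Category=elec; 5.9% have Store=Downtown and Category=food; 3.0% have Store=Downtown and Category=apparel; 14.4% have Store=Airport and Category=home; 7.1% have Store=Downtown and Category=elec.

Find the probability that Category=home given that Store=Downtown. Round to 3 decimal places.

P(Store=Downtown) = 0.059 + 0.030 + 0.071 + 0.020 = 0.180.
P(Category=home | Store=Downtown) = 0.020/0.180 = 0.111.

0.111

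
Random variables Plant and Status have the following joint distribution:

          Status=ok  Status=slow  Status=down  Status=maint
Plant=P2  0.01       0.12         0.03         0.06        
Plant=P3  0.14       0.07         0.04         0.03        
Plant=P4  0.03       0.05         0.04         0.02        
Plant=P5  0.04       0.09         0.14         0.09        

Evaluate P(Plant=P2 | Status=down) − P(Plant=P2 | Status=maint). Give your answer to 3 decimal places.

P(Status=down) = 0.03 + 0.04 + 0.04 + 0.14 = 0.25; P(Plant=P2 | Status=down) = 0.03/0.25 = 0.1200.
P(Status=maint) = 0.06 + 0.03 + 0.02 + 0.09 = 0.20; P(Plant=P2 | Status=maint) = 0.06/0.20 = 0.3000.
Difference = -0.180.

-0.180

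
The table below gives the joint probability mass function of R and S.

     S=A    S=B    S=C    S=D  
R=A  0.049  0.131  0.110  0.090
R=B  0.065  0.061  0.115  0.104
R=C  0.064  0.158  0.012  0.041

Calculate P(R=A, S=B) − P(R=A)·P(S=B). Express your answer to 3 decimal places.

P(R=A) = 0.049 + 0.131 + 0.110 + 0.090 = 0.380.
P(S=B) = 0.131 + 0.061 + 0.158 = 0.350.
P(R=A, S=B) − P(R=A)P(S=B) = 0.131 − 0.380×0.350 = -0.002.

-0.002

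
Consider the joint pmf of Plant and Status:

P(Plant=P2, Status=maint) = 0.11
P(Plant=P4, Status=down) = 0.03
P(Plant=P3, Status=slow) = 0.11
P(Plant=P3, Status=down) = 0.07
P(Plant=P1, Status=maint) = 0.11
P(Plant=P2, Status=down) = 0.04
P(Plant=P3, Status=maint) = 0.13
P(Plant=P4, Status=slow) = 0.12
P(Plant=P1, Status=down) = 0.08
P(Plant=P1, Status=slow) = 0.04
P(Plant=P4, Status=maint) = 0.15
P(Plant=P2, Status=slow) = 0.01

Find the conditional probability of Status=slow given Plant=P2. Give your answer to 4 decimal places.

P(Plant=P2) = 0.01 + 0.04 + 0.11 = 0.16.
P(Status=slow | Plant=P2) = 0.01/0.16 = 0.0625.

0.0625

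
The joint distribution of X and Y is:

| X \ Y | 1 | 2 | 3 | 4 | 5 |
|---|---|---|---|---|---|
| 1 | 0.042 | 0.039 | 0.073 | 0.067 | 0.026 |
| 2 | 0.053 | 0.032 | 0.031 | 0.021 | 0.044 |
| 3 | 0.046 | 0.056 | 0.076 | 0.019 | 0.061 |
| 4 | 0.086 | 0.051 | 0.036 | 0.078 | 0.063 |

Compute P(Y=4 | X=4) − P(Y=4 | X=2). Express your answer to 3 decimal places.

0.132

P(X=4) = 0.086 + 0.051 + 0.036 + 0.078 + 0.063 = 0.314; P(Y=4 | X=4) = 0.078/0.314 = 0.2484.
P(X=2) = 0.053 + 0.032 + 0.031 + 0.021 + 0.044 = 0.181; P(Y=4 | X=2) = 0.021/0.181 = 0.1160.
Difference = 0.132.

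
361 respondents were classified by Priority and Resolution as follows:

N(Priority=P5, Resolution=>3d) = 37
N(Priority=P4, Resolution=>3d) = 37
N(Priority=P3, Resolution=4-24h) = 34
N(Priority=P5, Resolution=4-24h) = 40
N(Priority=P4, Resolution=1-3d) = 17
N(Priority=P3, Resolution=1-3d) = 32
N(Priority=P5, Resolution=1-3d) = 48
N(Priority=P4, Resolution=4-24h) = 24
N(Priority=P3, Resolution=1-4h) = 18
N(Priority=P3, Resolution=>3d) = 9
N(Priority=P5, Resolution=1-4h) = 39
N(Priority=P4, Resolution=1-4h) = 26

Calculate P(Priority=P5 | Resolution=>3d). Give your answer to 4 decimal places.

0.4458

Total with Resolution=>3d: 9 + 37 + 37 = 83.
P(Priority=P5 | Resolution=>3d) = 37/83 = 0.4458.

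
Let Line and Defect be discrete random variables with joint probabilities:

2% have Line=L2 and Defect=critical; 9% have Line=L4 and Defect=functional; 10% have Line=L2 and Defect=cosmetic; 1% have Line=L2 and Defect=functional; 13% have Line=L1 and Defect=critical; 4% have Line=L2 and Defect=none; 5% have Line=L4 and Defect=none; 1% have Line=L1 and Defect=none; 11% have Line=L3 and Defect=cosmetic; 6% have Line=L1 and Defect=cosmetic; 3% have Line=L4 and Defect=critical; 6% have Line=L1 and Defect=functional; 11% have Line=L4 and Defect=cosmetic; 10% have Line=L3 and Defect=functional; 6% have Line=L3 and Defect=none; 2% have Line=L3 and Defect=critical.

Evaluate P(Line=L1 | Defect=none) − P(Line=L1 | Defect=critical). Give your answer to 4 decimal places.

P(Defect=none) = 0.01 + 0.04 + 0.06 + 0.05 = 0.16; P(Line=L1 | Defect=none) = 0.01/0.16 = 0.06250.
P(Defect=critical) = 0.13 + 0.02 + 0.02 + 0.03 = 0.20; P(Line=L1 | Defect=critical) = 0.13/0.20 = 0.65000.
Difference = -0.5875.

-0.5875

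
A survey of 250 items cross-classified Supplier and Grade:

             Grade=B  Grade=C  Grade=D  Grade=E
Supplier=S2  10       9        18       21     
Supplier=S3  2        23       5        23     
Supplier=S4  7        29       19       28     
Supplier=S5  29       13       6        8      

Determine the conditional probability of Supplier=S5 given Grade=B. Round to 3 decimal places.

Total with Grade=B: 10 + 2 + 7 + 29 = 48.
P(Supplier=S5 | Grade=B) = 29/48 = 0.604.

0.604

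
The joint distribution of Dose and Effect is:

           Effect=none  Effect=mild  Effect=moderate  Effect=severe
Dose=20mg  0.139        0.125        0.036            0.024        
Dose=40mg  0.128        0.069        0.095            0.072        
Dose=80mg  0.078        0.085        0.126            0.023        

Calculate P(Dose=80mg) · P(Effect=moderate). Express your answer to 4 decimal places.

P(Dose=80mg) = 0.078 + 0.085 + 0.126 + 0.023 = 0.312.
P(Effect=moderate) = 0.036 + 0.095 + 0.126 = 0.257.
Product: 0.312 × 0.257 = 0.0802.

0.0802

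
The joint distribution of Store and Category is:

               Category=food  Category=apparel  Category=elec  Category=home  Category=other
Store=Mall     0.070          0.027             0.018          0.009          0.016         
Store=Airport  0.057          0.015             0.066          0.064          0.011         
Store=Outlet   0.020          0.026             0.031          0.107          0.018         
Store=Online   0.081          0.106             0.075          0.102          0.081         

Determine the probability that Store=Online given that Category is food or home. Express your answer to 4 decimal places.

P(Category=food) = 0.070 + 0.057 + 0.020 + 0.081 = 0.228.
P(Category=home) = 0.009 + 0.064 + 0.107 + 0.102 = 0.282.
P(Category ∈ {food, home}) = 0.228 + 0.282 = 0.510; P(Store=Online, Category ∈ {food, home}) = 0.081 + 0.102 = 0.183.
P(Store=Online | Category ∈ {food, home}) = 0.183/0.510 = 0.3588.

0.3588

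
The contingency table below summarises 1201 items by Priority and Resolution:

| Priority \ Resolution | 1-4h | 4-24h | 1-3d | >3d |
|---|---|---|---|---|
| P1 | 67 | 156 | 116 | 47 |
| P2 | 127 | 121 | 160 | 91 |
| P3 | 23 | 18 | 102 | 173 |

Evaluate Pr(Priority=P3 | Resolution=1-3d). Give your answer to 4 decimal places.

0.2698

Total with Resolution=1-3d: 116 + 160 + 102 = 378.
P(Priority=P3 | Resolution=1-3d) = 102/378 = 0.2698.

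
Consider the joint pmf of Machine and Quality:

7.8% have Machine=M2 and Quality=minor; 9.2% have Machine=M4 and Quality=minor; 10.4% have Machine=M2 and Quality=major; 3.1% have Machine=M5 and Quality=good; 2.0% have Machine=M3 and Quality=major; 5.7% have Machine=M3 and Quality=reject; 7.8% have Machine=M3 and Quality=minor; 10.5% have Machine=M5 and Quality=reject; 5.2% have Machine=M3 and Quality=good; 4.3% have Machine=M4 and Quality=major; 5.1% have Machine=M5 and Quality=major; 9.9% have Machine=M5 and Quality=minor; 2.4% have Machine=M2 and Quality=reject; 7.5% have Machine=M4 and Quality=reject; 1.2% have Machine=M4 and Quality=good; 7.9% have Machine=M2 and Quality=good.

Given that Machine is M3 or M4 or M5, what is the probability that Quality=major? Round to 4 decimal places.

P(Machine=M3) = 0.052 + 0.078 + 0.020 + 0.057 = 0.207.
P(Machine=M4) = 0.012 + 0.092 + 0.043 + 0.075 = 0.222.
P(Machine=M5) = 0.031 + 0.099 + 0.051 + 0.105 = 0.286.
P(Machine ∈ {M3, M4, M5}) = 0.207 + 0.222 + 0.286 = 0.715; P(Quality=major, Machine ∈ {M3, M4, M5}) = 0.020 + 0.043 + 0.051 = 0.114.
P(Quality=major | Machine ∈ {M3, M4, M5}) = 0.114/0.715 = 0.1594.

0.1594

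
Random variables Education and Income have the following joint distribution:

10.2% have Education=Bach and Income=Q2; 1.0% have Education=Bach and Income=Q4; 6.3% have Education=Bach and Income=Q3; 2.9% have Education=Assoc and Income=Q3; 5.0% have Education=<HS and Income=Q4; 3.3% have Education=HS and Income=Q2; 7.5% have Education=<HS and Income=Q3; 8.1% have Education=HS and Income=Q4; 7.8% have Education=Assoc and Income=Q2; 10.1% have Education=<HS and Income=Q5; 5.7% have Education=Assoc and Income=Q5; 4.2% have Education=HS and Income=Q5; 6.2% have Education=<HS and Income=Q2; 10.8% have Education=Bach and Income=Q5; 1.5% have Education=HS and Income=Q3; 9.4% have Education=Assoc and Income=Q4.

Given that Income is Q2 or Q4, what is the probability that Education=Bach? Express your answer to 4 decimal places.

P(Income=Q2) = 0.062 + 0.033 + 0.078 + 0.102 = 0.275.
P(Income=Q4) = 0.050 + 0.081 + 0.094 + 0.010 = 0.235.
P(Income ∈ {Q2, Q4}) = 0.275 + 0.235 = 0.510; P(Education=Bach, Income ∈ {Q2, Q4}) = 0.102 + 0.010 = 0.112.
P(Education=Bach | Income ∈ {Q2, Q4}) = 0.112/0.510 = 0.2196.

0.2196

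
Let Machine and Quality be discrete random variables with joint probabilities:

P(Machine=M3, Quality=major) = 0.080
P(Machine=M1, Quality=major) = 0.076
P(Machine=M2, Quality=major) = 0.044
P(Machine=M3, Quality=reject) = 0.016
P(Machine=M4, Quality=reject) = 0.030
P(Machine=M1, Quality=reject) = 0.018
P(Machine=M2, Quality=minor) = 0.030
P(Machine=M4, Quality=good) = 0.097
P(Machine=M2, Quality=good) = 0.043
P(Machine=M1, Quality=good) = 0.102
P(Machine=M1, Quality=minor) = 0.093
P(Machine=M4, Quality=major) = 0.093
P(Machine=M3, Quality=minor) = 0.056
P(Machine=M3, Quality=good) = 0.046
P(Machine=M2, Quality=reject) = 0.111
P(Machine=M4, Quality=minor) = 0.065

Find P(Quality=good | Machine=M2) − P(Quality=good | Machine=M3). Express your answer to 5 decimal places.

P(Machine=M2) = 0.043 + 0.030 + 0.044 + 0.111 = 0.228; P(Quality=good | Machine=M2) = 0.043/0.228 = 0.188596.
P(Machine=M3) = 0.046 + 0.056 + 0.080 + 0.016 = 0.198; P(Quality=good | Machine=M3) = 0.046/0.198 = 0.232323.
Difference = -0.04373.

-0.04373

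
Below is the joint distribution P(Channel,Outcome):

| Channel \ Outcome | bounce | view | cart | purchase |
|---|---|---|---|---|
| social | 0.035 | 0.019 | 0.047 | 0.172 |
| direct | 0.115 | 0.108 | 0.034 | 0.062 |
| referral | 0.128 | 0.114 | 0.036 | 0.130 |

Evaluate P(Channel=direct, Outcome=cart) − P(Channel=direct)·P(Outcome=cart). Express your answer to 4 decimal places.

-0.0033

P(Channel=direct) = 0.115 + 0.108 + 0.034 + 0.062 = 0.319.
P(Outcome=cart) = 0.047 + 0.034 + 0.036 = 0.117.
P(Channel=direct, Outcome=cart) − P(Channel=direct)P(Outcome=cart) = 0.034 − 0.319×0.117 = -0.0033.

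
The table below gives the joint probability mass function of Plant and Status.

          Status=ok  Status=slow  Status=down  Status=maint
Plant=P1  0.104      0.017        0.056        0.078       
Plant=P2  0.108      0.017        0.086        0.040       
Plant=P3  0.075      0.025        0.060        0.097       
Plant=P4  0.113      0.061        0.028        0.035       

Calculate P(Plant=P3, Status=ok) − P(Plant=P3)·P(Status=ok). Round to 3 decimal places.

-0.028

P(Plant=P3) = 0.075 + 0.025 + 0.060 + 0.097 = 0.257.
P(Status=ok) = 0.104 + 0.108 + 0.075 + 0.113 = 0.400.
P(Plant=P3, Status=ok) − P(Plant=P3)P(Status=ok) = 0.075 − 0.257×0.400 = -0.028.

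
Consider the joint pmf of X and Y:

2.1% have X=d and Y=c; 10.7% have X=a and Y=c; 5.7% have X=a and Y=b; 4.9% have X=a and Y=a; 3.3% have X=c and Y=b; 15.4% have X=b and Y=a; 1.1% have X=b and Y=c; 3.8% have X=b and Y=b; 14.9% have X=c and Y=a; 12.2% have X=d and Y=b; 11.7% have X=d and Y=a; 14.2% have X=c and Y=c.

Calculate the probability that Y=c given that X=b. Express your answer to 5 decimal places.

0.05419

P(X=b) = 0.154 + 0.038 + 0.011 = 0.203.
P(Y=c | X=b) = 0.011/0.203 = 0.05419.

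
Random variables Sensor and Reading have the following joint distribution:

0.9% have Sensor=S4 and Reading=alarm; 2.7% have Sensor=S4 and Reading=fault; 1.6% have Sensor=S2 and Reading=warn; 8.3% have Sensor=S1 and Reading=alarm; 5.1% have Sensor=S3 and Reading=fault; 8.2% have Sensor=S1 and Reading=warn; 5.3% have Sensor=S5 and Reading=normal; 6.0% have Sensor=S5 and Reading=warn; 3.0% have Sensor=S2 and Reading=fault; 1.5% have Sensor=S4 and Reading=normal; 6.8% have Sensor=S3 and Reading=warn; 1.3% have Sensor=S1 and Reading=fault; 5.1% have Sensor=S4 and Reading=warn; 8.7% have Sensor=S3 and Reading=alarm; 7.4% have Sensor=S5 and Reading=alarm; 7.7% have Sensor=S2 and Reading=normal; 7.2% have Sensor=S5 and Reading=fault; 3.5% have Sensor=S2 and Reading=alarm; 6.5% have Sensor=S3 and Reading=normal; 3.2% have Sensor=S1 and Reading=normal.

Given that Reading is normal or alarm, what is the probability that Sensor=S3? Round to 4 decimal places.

P(Reading=normal) = 0.032 + 0.077 + 0.065 + 0.015 + 0.053 = 0.242.
P(Reading=alarm) = 0.083 + 0.035 + 0.087 + 0.009 + 0.074 = 0.288.
P(Reading ∈ {normal, alarm}) = 0.242 + 0.288 = 0.530; P(Sensor=S3, Reading ∈ {normal, alarm}) = 0.065 + 0.087 = 0.152.
P(Sensor=S3 | Reading ∈ {normal, alarm}) = 0.152/0.530 = 0.2868.

0.2868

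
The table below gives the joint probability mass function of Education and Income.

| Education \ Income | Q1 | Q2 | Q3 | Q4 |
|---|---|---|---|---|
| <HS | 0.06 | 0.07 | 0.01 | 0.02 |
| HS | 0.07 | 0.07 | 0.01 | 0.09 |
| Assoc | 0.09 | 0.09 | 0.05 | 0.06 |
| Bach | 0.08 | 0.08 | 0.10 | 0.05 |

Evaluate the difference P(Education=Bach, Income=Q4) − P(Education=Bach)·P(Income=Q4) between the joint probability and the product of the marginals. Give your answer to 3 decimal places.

-0.018

P(Education=Bach) = 0.08 + 0.08 + 0.10 + 0.05 = 0.31.
P(Income=Q4) = 0.02 + 0.09 + 0.06 + 0.05 = 0.22.
P(Education=Bach, Income=Q4) − P(Education=Bach)P(Income=Q4) = 0.05 − 0.31×0.22 = -0.018.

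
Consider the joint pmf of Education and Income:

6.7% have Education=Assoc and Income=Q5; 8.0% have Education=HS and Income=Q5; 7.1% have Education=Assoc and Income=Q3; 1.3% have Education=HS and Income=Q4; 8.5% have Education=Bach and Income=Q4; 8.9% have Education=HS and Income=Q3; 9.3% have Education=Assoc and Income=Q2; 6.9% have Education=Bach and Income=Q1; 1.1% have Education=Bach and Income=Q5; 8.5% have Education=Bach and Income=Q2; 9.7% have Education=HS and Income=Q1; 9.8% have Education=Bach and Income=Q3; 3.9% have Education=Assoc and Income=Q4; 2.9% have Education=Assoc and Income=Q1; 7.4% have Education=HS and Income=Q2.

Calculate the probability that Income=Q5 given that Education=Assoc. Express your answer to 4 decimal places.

0.2241

P(Education=Assoc) = 0.029 + 0.093 + 0.071 + 0.039 + 0.067 = 0.299.
P(Income=Q5 | Education=Assoc) = 0.067/0.299 = 0.2241.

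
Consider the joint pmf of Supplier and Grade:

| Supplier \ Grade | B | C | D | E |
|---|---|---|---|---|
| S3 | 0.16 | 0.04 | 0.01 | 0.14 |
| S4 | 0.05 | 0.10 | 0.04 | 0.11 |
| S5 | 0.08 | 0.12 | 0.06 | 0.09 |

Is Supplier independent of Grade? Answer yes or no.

no

P(Supplier=S3) = 0.35 and P(Grade=B) = 0.29, so their product is 0.1015, but P(Supplier=S3, Grade=B) = 0.16. Since these differ, Supplier and Grade are not independent.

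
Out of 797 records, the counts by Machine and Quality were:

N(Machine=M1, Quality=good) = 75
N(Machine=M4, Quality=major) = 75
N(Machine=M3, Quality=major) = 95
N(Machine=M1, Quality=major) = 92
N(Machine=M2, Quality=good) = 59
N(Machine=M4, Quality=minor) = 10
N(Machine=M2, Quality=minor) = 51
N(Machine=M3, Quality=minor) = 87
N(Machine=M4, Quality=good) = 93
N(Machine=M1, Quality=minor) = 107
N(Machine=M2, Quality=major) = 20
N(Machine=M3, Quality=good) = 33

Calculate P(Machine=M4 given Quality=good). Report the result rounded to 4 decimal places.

Total with Quality=good: 75 + 59 + 33 + 93 = 260.
P(Machine=M4 | Quality=good) = 93/260 = 0.3577.

0.3577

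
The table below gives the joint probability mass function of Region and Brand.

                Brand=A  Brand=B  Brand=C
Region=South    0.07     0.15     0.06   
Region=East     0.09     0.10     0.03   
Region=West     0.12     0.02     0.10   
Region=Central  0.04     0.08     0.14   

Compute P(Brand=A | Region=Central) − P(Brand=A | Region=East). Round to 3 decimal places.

P(Region=Central) = 0.04 + 0.08 + 0.14 = 0.26; P(Brand=A | Region=Central) = 0.04/0.26 = 0.1538.
P(Region=East) = 0.09 + 0.10 + 0.03 = 0.22; P(Brand=A | Region=East) = 0.09/0.22 = 0.4091.
Difference = -0.255.

-0.255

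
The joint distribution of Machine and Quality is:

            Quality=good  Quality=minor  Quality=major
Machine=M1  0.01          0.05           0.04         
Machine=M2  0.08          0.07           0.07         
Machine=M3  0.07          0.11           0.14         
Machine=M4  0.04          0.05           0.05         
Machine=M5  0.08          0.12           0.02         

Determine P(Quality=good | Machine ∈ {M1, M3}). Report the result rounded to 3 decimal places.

P(Machine=M1) = 0.01 + 0.05 + 0.04 = 0.10.
P(Machine=M3) = 0.07 + 0.11 + 0.14 = 0.32.
P(Machine ∈ {M1, M3}) = 0.10 + 0.32 = 0.42; P(Quality=good, Machine ∈ {M1, M3}) = 0.01 + 0.07 = 0.08.
P(Quality=good | Machine ∈ {M1, M3}) = 0.08/0.42 = 0.190.

0.190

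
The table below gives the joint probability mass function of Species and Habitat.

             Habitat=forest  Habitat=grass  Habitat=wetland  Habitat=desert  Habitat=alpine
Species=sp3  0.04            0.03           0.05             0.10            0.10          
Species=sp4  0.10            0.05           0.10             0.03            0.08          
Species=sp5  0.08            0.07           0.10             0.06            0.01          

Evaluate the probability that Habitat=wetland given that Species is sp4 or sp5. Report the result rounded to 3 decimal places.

0.294

P(Species=sp4) = 0.10 + 0.05 + 0.10 + 0.03 + 0.08 = 0.36.
P(Species=sp5) = 0.08 + 0.07 + 0.10 + 0.06 + 0.01 = 0.32.
P(Species ∈ {sp4, sp5}) = 0.36 + 0.32 = 0.68; P(Habitat=wetland, Species ∈ {sp4, sp5}) = 0.10 + 0.10 = 0.20.
P(Habitat=wetland | Species ∈ {sp4, sp5}) = 0.20/0.68 = 0.294.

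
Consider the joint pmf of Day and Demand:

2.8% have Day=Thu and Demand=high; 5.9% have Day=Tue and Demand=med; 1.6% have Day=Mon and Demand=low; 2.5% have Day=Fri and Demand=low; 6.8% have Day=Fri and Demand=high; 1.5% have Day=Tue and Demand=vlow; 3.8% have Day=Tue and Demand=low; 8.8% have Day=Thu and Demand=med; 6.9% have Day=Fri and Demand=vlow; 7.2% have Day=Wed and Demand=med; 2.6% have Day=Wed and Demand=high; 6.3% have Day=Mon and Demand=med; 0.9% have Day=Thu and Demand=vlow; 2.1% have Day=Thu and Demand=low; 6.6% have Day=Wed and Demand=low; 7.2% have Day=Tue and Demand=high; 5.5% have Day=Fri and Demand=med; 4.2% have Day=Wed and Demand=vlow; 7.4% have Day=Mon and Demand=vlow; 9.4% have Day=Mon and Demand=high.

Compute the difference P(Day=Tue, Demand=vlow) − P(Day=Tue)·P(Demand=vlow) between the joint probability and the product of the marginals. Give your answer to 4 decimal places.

P(Day=Tue) = 0.015 + 0.038 + 0.059 + 0.072 = 0.184.
P(Demand=vlow) = 0.074 + 0.015 + 0.042 + 0.009 + 0.069 = 0.209.
P(Day=Tue, Demand=vlow) − P(Day=Tue)P(Demand=vlow) = 0.015 − 0.184×0.209 = -0.0235.

-0.0235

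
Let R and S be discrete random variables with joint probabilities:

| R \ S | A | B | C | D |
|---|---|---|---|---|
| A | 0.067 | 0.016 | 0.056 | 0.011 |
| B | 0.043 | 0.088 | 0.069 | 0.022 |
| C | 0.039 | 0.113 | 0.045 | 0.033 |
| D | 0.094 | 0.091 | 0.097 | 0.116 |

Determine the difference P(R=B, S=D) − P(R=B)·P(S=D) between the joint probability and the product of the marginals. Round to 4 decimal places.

P(R=B) = 0.043 + 0.088 + 0.069 + 0.022 = 0.222.
P(S=D) = 0.011 + 0.022 + 0.033 + 0.116 = 0.182.
P(R=B, S=D) − P(R=B)P(S=D) = 0.022 − 0.222×0.182 = -0.0184.

-0.0184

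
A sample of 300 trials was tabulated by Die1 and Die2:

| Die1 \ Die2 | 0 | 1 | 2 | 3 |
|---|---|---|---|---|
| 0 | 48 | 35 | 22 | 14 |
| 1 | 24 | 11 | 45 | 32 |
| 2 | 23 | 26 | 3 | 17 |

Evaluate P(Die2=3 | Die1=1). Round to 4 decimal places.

0.2857

Total with Die1=1: 24 + 11 + 45 + 32 = 112.
P(Die2=3 | Die1=1) = 32/112 = 0.2857.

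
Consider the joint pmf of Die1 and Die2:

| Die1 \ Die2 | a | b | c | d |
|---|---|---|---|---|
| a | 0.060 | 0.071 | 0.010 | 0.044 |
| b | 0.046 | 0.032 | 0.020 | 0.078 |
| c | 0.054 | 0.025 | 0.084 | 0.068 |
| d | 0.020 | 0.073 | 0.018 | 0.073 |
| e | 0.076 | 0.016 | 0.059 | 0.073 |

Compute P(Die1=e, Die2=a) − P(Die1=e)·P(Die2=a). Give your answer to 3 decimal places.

P(Die1=e) = 0.076 + 0.016 + 0.059 + 0.073 = 0.224.
P(Die2=a) = 0.060 + 0.046 + 0.054 + 0.020 + 0.076 = 0.256.
P(Die1=e, Die2=a) − P(Die1=e)P(Die2=a) = 0.076 − 0.224×0.256 = 0.019.

0.019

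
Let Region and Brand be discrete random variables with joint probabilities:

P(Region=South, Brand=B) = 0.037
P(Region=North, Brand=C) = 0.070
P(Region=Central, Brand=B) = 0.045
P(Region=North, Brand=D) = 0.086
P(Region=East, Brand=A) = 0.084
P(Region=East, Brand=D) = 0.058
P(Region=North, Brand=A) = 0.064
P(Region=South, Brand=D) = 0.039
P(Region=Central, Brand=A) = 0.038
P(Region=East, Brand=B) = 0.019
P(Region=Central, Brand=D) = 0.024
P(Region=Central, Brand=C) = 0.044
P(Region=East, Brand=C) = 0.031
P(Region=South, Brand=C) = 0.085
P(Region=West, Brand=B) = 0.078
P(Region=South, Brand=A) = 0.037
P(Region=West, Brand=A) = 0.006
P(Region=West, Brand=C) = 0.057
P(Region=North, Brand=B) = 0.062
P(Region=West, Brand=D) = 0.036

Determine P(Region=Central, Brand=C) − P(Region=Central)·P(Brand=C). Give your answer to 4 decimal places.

0.0007

P(Region=Central) = 0.038 + 0.045 + 0.044 + 0.024 = 0.151.
P(Brand=C) = 0.070 + 0.085 + 0.031 + 0.057 + 0.044 = 0.287.
P(Region=Central, Brand=C) − P(Region=Central)P(Brand=C) = 0.044 − 0.151×0.287 = 0.0007.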